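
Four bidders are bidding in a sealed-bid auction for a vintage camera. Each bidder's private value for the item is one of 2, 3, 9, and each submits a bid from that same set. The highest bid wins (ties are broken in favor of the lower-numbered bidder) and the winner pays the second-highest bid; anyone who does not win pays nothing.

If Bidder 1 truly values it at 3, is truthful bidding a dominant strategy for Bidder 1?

Check each profile of the others' bids and compare truth against every alternative bid.
Others bid (2, 2, 2): truth gives 1, best alternative gives 1.
Others bid (2, 2, 3): truth gives 0, best alternative gives 0.
Others bid (2, 2, 9): truth gives 0, best alternative gives 0.
Others bid (2, 3, 2): truth gives 0, best alternative gives 0.
Others bid (2, 3, 3): truth gives 0, best alternative gives 0.
Others bid (2, 3, 9): truth gives 0, best alternative gives 0.
(Remaining 21 profiles checked similarly; truth is weakly best in each.)
In every case the truthful bid is at least as good as any alternative, so it is a dominant strategy.

Yes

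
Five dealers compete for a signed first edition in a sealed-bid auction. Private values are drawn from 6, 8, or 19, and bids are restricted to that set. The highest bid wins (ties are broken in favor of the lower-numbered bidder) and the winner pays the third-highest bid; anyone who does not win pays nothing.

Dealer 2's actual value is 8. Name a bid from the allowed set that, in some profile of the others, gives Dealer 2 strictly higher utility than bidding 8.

Suppose Dealer 1 bids 6, Dealer 3 bids 6, Dealer 4 bids 6 and Dealer 5 bids 19.
Bid 8: loses, pays 0, utility 0.
Bid 19: wins, pays 6, utility 8 - 6 = 2.
So bidding 19 beats truth here (2 > 0).

19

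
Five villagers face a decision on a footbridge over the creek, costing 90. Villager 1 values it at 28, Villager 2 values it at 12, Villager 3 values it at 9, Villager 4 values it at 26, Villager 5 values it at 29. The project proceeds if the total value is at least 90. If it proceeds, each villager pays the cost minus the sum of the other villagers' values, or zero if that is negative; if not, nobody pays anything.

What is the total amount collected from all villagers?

41

Total value 104 ≥ cost 90, so it is built.
Villager 1: others sum to 76; max(0, 90 - 76) = 14.
Villager 2: others sum to 92; max(0, 90 - 92) = 0.
Villager 3: others sum to 95; max(0, 90 - 95) = 0.
Villager 4: others sum to 78; max(0, 90 - 78) = 12.
Villager 5: others sum to 75; max(0, 90 - 75) = 15.
Total collected = 14 + 0 + 0 + 12 + 15 = 41.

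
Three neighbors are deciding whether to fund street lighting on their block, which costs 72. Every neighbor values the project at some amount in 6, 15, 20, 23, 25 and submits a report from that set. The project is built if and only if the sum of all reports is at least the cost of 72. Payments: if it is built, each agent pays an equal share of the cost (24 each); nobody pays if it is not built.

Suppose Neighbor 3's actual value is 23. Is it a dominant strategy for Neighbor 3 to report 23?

No

Consider the case where Neighbor 1 reports 25 and Neighbor 2 reports 25.
Truthful report 23: project built, pays 24, utility 23 - 24 = -1.
Report 6 instead: project not built, utility 0.
Since 0 > -1, reporting 6 is strictly better here, so truthful reporting is not dominant.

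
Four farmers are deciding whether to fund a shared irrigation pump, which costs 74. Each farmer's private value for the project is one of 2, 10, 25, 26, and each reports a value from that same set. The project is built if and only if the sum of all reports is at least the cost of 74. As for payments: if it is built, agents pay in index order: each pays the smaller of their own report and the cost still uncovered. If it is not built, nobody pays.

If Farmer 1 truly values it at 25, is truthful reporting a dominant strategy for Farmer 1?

Consider the case where Farmer 2 reports 25, Farmer 3 reports 25 and Farmer 4 reports 25.
Truthful report 25: project built, pays 25, utility 25 - 25 = 0.
Report 2 instead: project built, pays 2, utility 25 - 2 = 23.
Since 23 > 0, reporting 2 is strictly better here, so truthful reporting is not dominant.

No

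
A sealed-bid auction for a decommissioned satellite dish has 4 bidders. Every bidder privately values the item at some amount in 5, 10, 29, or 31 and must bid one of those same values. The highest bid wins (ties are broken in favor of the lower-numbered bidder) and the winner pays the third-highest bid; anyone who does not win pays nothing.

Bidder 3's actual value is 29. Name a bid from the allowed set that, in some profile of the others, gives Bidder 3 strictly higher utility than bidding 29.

Suppose Bidder 1 bids 5, Bidder 2 bids 5 and Bidder 4 bids 31.
Bid 29: loses, pays 0, utility 0.
Bid 31: wins, pays 5, utility 29 - 5 = 24.
So bidding 31 beats truth here (24 > 0).

31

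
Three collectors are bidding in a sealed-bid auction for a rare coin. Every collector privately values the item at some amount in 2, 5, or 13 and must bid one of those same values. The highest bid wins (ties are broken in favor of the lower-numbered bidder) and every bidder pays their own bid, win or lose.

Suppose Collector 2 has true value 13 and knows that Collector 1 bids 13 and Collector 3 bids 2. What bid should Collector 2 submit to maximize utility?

Bid 2: loses but pays 2, utility -2.
Bid 5: loses but pays 5, utility -5.
Bid 13: loses but pays 13, utility -13.
The best choice is 2 with utility -2.

2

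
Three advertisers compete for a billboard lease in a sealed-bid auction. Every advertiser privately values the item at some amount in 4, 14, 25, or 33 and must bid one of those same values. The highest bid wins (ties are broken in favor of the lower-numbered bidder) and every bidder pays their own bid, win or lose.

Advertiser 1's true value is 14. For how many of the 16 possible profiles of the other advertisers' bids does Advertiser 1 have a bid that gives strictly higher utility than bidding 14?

13

Others bid (4, 4): truth gives 0; bid 4 gives 10 > 0. Violating.
Others bid (4, 25): truth gives -14; bid 4 gives -4 > -14. Violating.
Others bid (4, 33): truth gives -14; bid 4 gives -4 > -14. Violating.
Others bid (14, 25): truth gives -14; bid 4 gives -4 > -14. Violating.
Others bid (4, 14): truth gives 0; no alternative beats it.
Others bid (14, 4): truth gives 0; no alternative beats it.
(Checking all 16 profiles: 13 have a profitable deviation, 3 do not.)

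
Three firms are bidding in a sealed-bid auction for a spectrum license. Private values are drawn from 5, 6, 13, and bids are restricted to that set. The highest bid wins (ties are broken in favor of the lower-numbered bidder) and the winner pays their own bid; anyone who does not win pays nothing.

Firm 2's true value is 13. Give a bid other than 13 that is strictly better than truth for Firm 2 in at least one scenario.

6

Suppose Firm 1 bids 5 and Firm 3 bids 5.
Bid 13: wins, pays 13, utility 13 - 13 = 0.
Bid 6: wins, pays 6, utility 13 - 6 = 7.
So bidding 6 beats truth here (7 > 0).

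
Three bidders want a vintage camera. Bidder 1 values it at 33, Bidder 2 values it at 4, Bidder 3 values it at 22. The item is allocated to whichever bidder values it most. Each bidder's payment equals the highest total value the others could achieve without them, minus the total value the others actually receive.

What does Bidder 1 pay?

Bidder 1 has the highest value and receives the item.
Without Bidder 1, the item would go to the next-highest value, 22, so the others could achieve 22.
With Bidder 1 present and winning, the others receive nothing, so their total is 0.
Payment = 22 - 0 = 22.

22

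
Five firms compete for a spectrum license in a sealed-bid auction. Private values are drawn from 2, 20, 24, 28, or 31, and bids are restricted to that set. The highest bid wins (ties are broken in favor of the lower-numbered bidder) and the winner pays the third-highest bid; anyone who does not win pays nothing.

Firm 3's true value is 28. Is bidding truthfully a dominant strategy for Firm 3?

Consider the case where Firm 1 bids 2, Firm 2 bids 2, Firm 4 bids 2 and Firm 5 bids 31.
Truthful bid 28: loses, pays 0, utility 0.
Bid 31 instead: wins, pays 2, utility 28 - 2 = 26.
Since 26 > 0, bidding 31 is strictly better here, so truthful bidding is not dominant.

No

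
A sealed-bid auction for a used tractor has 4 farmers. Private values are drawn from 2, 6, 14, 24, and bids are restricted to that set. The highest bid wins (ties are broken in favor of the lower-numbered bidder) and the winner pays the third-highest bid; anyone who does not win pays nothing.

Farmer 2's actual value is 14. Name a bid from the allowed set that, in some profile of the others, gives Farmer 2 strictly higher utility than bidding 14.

Suppose Farmer 1 bids 2, Farmer 3 bids 2 and Farmer 4 bids 24.
Bid 14: loses, pays 0, utility 0.
Bid 24: wins, pays 2, utility 14 - 2 = 12.
So bidding 24 beats truth here (12 > 0).

24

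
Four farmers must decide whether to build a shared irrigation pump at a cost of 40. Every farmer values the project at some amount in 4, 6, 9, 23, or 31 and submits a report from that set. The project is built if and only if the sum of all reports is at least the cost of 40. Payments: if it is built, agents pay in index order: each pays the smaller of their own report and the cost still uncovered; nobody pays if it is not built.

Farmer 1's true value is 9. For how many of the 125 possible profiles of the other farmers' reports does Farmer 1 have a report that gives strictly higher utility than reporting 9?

89

Others report (4, 4, 31): truth gives 0; report 4 gives 5 > 0. Violating.
Others report (4, 6, 31): truth gives 0; report 4 gives 5 > 0. Violating.
Others report (4, 9, 23): truth gives 0; report 4 gives 5 > 0. Violating.
Others report (4, 9, 31): truth gives 0; report 4 gives 5 > 0. Violating.
Others report (4, 4, 4): truth gives 0; no alternative beats it.
Others report (4, 4, 6): truth gives 0; no alternative beats it.
(Checking all 125 profiles: 89 have a profitable deviation, 36 do not.)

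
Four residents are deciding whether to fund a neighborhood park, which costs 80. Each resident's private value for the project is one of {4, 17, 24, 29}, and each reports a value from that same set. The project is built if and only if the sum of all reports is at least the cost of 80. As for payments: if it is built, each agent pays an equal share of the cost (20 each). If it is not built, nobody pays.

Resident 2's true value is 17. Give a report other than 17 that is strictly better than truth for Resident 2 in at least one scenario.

Suppose Resident 1 reports 17, Resident 3 reports 17 and Resident 4 reports 29.
Report 17: project built, pays 20, utility 17 - 20 = -3.
Report 4: project not built, utility 0.
So reporting 4 beats truth here (0 > -3).

4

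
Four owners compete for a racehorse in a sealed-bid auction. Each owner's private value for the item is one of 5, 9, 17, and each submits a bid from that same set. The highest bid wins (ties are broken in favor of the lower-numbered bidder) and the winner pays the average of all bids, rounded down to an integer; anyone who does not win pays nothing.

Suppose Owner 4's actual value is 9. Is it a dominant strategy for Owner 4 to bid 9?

Yes

Check each profile of the others' bids and compare truth against every alternative bid.
Others bid (5, 5, 5): truth gives 3, best alternative gives 1.
Others bid (5, 5, 9): truth gives 0, best alternative gives 0.
Others bid (5, 5, 17): truth gives 0, best alternative gives 0.
Others bid (5, 9, 5): truth gives 0, best alternative gives 0.
Others bid (5, 9, 9): truth gives 0, best alternative gives 0.
Others bid (5, 9, 17): truth gives 0, best alternative gives 0.
(Remaining 21 profiles checked similarly; truth is weakly best in each.)
In every case the truthful bid is at least as good as any alternative, so it is a dominant strategy.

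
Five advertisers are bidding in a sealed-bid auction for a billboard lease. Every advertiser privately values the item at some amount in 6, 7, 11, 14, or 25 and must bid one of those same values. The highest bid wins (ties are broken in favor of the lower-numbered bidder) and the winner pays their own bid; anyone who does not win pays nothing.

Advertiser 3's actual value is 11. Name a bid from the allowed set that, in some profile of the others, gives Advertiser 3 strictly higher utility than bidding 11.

7

Suppose Advertiser 1 bids 6, Advertiser 2 bids 6, Advertiser 4 bids 6 and Advertiser 5 bids 6.
Bid 11: wins, pays 11, utility 11 - 11 = 0.
Bid 7: wins, pays 7, utility 11 - 7 = 4.
So bidding 7 beats truth here (4 > 0).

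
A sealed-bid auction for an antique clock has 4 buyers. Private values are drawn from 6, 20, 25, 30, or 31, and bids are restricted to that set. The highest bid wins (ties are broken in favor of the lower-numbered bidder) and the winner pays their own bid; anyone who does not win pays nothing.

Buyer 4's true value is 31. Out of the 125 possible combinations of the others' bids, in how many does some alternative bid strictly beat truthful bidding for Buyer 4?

Others bid (6, 6, 6): truth gives 0; bid 20 gives 11 > 0. Violating.
Others bid (6, 6, 20): truth gives 0; bid 25 gives 6 > 0. Violating.
Others bid (6, 6, 25): truth gives 0; bid 30 gives 1 > 0. Violating.
Others bid (6, 20, 6): truth gives 0; bid 25 gives 6 > 0. Violating.
Others bid (6, 6, 30): truth gives 0; no alternative beats it.
Others bid (6, 6, 31): truth gives 0; no alternative beats it.
(Checking all 125 profiles: 27 have a profitable deviation, 98 do not.)

27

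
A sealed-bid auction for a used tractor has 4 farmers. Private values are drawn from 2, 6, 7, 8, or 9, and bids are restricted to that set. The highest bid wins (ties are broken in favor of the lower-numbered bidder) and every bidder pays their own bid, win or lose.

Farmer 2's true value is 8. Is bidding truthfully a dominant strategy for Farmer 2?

No

Consider the case where Farmer 1 bids 2, Farmer 3 bids 2 and Farmer 4 bids 2.
Truthful bid 8: wins, pays 8, utility 8 - 8 = 0.
Bid 6 instead: wins, pays 6, utility 8 - 6 = 2.
Since 2 > 0, bidding 6 is strictly better here, so truthful bidding is not dominant.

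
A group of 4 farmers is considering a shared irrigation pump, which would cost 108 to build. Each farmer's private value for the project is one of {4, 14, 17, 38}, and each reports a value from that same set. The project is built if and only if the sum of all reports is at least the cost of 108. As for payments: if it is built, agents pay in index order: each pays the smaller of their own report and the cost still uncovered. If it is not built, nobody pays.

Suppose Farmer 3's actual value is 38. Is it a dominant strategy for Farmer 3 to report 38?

Consider the case where Farmer 1 reports 17, Farmer 2 reports 38 and Farmer 4 reports 38.
Truthful report 38: project built, pays 38, utility 38 - 38 = 0.
Report 17 instead: project built, pays 17, utility 38 - 17 = 21.
Since 21 > 0, reporting 17 is strictly better here, so truthful reporting is not dominant.

No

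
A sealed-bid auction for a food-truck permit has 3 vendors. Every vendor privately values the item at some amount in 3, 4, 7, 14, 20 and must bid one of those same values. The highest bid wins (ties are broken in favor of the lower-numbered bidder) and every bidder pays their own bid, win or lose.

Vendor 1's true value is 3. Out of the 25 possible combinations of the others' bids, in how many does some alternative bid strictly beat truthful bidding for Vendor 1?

Others bid (3, 4): truth gives -3; bid 4 gives -1 > -3. Violating.
Others bid (4, 3): truth gives -3; bid 4 gives -1 > -3. Violating.
Others bid (4, 4): truth gives -3; bid 4 gives -1 > -3. Violating.
Others bid (3, 3): truth gives 0; no alternative beats it.
Others bid (3, 7): truth gives -3; no alternative beats it.
(Checking all 25 profiles: 3 have a profitable deviation, 22 do not.)

3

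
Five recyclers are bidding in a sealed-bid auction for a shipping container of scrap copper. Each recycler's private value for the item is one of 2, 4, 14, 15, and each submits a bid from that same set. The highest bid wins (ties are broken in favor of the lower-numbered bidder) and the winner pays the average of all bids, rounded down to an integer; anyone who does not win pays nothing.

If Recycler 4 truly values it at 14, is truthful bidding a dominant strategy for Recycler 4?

Consider the case where Recycler 1 bids 2, Recycler 2 bids 2, Recycler 3 bids 2 and Recycler 5 bids 2.
Truthful bid 14: wins, pays 4, utility 14 - 4 = 10.
Bid 4 instead: wins, pays 2, utility 14 - 2 = 12.
Since 12 > 10, bidding 4 is strictly better here, so truthful bidding is not dominant.

No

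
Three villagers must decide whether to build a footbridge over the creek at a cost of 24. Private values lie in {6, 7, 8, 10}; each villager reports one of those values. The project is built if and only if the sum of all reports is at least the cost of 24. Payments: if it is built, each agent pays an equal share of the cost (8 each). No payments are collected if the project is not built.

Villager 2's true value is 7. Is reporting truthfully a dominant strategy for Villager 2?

Consider the case where Villager 1 reports 7 and Villager 3 reports 10.
Truthful report 7: project built, pays 8, utility 7 - 8 = -1.
Report 6 instead: project not built, utility 0.
Since 0 > -1, reporting 6 is strictly better here, so truthful reporting is not dominant.

No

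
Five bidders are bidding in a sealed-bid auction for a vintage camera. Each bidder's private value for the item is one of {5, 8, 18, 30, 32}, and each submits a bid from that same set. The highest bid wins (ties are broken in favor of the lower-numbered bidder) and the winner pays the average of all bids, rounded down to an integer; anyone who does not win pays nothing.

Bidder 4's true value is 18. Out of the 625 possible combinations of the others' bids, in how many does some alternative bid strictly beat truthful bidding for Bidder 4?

97

Others bid (5, 5, 5, 5): truth gives 11; bid 8 gives 13 > 11. Violating.
Others bid (5, 5, 5, 8): truth gives 10; bid 8 gives 12 > 10. Violating.
Others bid (5, 5, 5, 30): truth gives 0; bid 30 gives 3 > 0. Violating.
Others bid (5, 5, 5, 32): truth gives 0; bid 32 gives 3 > 0. Violating.
Others bid (5, 5, 5, 18): truth gives 8; no alternative beats it.
Others bid (5, 5, 8, 5): truth gives 10; no alternative beats it.
(Checking all 625 profiles: 97 have a profitable deviation, 528 do not.)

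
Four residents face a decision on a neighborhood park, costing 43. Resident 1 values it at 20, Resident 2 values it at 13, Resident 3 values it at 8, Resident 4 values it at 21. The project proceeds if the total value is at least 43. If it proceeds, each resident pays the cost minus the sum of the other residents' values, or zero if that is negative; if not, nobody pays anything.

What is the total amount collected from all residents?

Total value 62 ≥ cost 43, so it is built.
Resident 1: others sum to 42; max(0, 43 - 42) = 1.
Resident 2: others sum to 49; max(0, 43 - 49) = 0.
Resident 3: others sum to 54; max(0, 43 - 54) = 0.
Resident 4: others sum to 41; max(0, 43 - 41) = 2.
Total collected = 1 + 0 + 0 + 2 = 3.

3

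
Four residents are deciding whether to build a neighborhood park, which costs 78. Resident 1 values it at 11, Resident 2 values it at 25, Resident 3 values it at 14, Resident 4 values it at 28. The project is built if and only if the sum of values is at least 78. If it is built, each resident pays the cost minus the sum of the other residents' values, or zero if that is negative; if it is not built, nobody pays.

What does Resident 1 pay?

11

Total value 78 ≥ cost 78, so the project is built.
The other residents' values sum to 67.
Cost minus that sum is 78 - 67 = 11.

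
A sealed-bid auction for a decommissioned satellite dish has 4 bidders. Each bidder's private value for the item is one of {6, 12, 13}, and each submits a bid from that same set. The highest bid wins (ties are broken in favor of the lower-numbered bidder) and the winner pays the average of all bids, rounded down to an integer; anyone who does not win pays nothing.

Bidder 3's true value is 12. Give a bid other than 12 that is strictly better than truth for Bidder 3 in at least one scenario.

Suppose Bidder 1 bids 6, Bidder 2 bids 6 and Bidder 4 bids 13.
Bid 12: loses, pays 0, utility 0.
Bid 13: wins, pays 9, utility 12 - 9 = 3.
So bidding 13 beats truth here (3 > 0).

13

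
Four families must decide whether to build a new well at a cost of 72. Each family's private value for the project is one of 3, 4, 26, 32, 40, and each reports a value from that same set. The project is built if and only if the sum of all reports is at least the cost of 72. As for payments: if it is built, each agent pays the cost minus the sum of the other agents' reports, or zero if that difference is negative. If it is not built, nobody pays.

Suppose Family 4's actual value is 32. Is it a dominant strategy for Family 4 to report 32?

Check each profile of the others' reports and compare truth against every alternative report.
Others report (3, 32, 40): truth gives 32, best alternative gives 32.
Others report (3, 40, 32): truth gives 32, best alternative gives 32.
Others report (3, 40, 40): truth gives 32, best alternative gives 32.
Others report (4, 32, 40): truth gives 32, best alternative gives 32.
Others report (4, 40, 32): truth gives 32, best alternative gives 32.
Others report (4, 40, 40): truth gives 32, best alternative gives 32.
(Remaining 119 profiles checked similarly; truth is weakly best in each.)
In every case the truthful report is at least as good as any alternative, so it is a dominant strategy.

Yes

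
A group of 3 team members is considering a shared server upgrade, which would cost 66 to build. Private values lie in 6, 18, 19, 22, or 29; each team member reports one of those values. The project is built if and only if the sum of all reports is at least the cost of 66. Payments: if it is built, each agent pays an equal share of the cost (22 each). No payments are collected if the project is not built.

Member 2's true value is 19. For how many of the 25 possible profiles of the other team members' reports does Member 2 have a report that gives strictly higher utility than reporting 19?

Others report (18, 29): truth gives -3; report 6 gives 0 > -3. Violating.
Others report (19, 29): truth gives -3; report 6 gives 0 > -3. Violating.
Others report (22, 29): truth gives -3; report 6 gives 0 > -3. Violating.
Others report (29, 18): truth gives -3; report 6 gives 0 > -3. Violating.
Others report (6, 6): truth gives 0; no alternative beats it.
Others report (6, 18): truth gives 0; no alternative beats it.
(Checking all 25 profiles: 7 have a profitable deviation, 18 do not.)

7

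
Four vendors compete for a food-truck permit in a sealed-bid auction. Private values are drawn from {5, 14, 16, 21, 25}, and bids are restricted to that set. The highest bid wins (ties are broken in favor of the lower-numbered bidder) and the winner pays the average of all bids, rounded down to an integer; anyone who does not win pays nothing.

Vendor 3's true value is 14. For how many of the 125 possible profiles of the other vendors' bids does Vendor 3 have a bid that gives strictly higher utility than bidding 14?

Others bid (5, 5, 16): truth gives 0; bid 16 gives 4 > 0. Violating.
Others bid (5, 5, 21): truth gives 0; bid 21 gives 1 > 0. Violating.
Others bid (5, 14, 5): truth gives 0; bid 16 gives 4 > 0. Violating.
Others bid (5, 14, 14): truth gives 0; bid 16 gives 2 > 0. Violating.
Others bid (5, 5, 5): truth gives 7; no alternative beats it.
Others bid (5, 5, 14): truth gives 5; no alternative beats it.
(Checking all 125 profiles: 11 have a profitable deviation, 114 do not.)

11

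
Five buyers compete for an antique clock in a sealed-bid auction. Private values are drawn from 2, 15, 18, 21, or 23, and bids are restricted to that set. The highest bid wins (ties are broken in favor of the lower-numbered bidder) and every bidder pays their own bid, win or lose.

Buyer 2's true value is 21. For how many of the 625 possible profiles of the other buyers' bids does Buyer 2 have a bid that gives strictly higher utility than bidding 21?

487

Others bid (2, 2, 2, 2): truth gives 0; bid 15 gives 6 > 0. Violating.
Others bid (2, 2, 2, 15): truth gives 0; bid 15 gives 6 > 0. Violating.
Others bid (2, 2, 2, 18): truth gives 0; bid 18 gives 3 > 0. Violating.
Others bid (2, 2, 2, 23): truth gives -21; bid 2 gives -2 > -21. Violating.
Others bid (2, 2, 2, 21): truth gives 0; no alternative beats it.
Others bid (2, 2, 15, 21): truth gives 0; no alternative beats it.
(Checking all 625 profiles: 487 have a profitable deviation, 138 do not.)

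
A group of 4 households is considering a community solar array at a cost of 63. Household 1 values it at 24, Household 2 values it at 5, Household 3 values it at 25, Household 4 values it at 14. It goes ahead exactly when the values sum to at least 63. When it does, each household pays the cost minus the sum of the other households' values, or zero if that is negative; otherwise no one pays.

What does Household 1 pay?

Total value 68 ≥ cost 63, so the project is built.
The other households' values sum to 44.
Cost minus that sum is 63 - 44 = 19.

19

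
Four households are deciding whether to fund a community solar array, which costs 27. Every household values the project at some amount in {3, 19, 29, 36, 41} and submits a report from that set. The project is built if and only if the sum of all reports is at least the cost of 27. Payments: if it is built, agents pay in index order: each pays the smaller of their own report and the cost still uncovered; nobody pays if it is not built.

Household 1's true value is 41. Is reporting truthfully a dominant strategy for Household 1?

No

Consider the case where Household 2 reports 3, Household 3 reports 3 and Household 4 reports 3.
Truthful report 41: project built, pays 27, utility 41 - 27 = 14.
Report 19 instead: project built, pays 19, utility 41 - 19 = 22.
Since 22 > 14, reporting 19 is strictly better here, so truthful reporting is not dominant.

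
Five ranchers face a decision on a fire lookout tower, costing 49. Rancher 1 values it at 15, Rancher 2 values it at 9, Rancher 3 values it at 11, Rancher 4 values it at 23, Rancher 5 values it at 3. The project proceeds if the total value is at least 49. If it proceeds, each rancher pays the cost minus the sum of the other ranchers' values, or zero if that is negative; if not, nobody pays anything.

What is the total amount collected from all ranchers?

14

Total value 61 ≥ cost 49, so it is built.
Rancher 1: others sum to 46; max(0, 49 - 46) = 3.
Rancher 2: others sum to 52; max(0, 49 - 52) = 0.
Rancher 3: others sum to 50; max(0, 49 - 50) = 0.
Rancher 4: others sum to 38; max(0, 49 - 38) = 11.
Rancher 5: others sum to 58; max(0, 49 - 58) = 0.
Total collected = 3 + 0 + 0 + 11 + 0 = 14.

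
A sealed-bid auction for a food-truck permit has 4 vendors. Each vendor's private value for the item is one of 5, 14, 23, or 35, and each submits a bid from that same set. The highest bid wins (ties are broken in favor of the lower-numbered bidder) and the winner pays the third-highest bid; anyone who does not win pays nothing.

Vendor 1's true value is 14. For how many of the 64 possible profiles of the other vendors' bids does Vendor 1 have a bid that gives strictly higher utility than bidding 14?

Others bid (5, 5, 23): truth gives 0; bid 23 gives 9 > 0. Violating.
Others bid (5, 5, 35): truth gives 0; bid 35 gives 9 > 0. Violating.
Others bid (5, 23, 5): truth gives 0; bid 23 gives 9 > 0. Violating.
Others bid (5, 35, 5): truth gives 0; bid 35 gives 9 > 0. Violating.
Others bid (5, 5, 5): truth gives 9; no alternative beats it.
Others bid (5, 5, 14): truth gives 9; no alternative beats it.
(Checking all 64 profiles: 6 have a profitable deviation, 58 do not.)

6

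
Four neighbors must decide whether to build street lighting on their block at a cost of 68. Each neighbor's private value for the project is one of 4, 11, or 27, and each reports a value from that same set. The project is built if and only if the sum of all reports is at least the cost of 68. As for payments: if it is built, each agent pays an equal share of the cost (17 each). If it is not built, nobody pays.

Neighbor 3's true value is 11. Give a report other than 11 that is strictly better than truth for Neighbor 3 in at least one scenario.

Suppose Neighbor 1 reports 4, Neighbor 2 reports 27 and Neighbor 4 reports 27.
Report 11: project built, pays 17, utility 11 - 17 = -6.
Report 4: project not built, utility 0.
So reporting 4 beats truth here (0 > -6).

4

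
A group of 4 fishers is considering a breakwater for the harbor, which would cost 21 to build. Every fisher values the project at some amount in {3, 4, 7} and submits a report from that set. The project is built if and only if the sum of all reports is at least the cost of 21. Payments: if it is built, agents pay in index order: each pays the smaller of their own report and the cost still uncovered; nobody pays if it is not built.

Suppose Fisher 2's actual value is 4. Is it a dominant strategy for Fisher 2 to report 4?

No

Consider the case where Fisher 1 reports 4, Fisher 3 reports 7 and Fisher 4 reports 7.
Truthful report 4: project built, pays 4, utility 4 - 4 = 0.
Report 3 instead: project built, pays 3, utility 4 - 3 = 1.
Since 1 > 0, reporting 3 is strictly better here, so truthful reporting is not dominant.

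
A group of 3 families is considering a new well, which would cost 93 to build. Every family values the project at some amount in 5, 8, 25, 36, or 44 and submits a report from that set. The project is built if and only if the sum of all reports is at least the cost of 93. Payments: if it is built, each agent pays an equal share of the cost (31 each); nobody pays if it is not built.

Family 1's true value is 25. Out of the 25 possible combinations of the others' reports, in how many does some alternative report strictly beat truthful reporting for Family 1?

Others report (25, 44): truth gives -6; report 5 gives 0 > -6. Violating.
Others report (36, 36): truth gives -6; report 5 gives 0 > -6. Violating.
Others report (36, 44): truth gives -6; report 5 gives 0 > -6. Violating.
Others report (44, 25): truth gives -6; report 5 gives 0 > -6. Violating.
Others report (5, 5): truth gives 0; no alternative beats it.
Others report (5, 8): truth gives 0; no alternative beats it.
(Checking all 25 profiles: 5 have a profitable deviation, 20 do not.)

5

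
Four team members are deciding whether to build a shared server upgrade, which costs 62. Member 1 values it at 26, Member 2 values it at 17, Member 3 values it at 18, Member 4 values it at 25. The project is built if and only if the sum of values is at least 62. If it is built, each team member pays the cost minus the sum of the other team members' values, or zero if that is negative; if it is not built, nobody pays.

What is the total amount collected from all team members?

3

Total value 86 ≥ cost 62, so it is built.
Member 1: others sum to 60; max(0, 62 - 60) = 2.
Member 2: others sum to 69; max(0, 62 - 69) = 0.
Member 3: others sum to 68; max(0, 62 - 68) = 0.
Member 4: others sum to 61; max(0, 62 - 61) = 1.
Total collected = 2 + 0 + 0 + 1 = 3.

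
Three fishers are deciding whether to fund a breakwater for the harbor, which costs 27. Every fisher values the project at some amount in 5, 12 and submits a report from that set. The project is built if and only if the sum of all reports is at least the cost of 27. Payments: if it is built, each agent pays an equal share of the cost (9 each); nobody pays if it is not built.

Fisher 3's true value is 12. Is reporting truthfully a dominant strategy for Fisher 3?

Check each profile of the others' reports and compare truth against every alternative report.
Others report (5, 12): truth gives 3, best alternative gives 0.
Others report (12, 5): truth gives 3, best alternative gives 0.
Others report (12, 12): truth gives 3, best alternative gives 3.
Others report (5, 5): truth gives 0, best alternative gives 0.
In every case the truthful report is at least as good as any alternative, so it is a dominant strategy.

Yes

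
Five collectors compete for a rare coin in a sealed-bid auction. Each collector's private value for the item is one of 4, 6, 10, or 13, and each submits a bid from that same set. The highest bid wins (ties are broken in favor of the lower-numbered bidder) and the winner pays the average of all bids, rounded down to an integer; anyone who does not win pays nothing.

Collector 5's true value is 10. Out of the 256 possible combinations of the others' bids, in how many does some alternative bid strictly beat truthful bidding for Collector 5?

Others bid (4, 4, 4, 4): truth gives 5; bid 6 gives 6 > 5. Violating.
Others bid (4, 4, 4, 10): truth gives 0; bid 13 gives 3 > 0. Violating.
Others bid (4, 4, 6, 10): truth gives 0; bid 13 gives 3 > 0. Violating.
Others bid (4, 4, 10, 4): truth gives 0; bid 13 gives 3 > 0. Violating.
Others bid (4, 4, 4, 6): truth gives 5; no alternative beats it.
Others bid (4, 4, 4, 13): truth gives 0; no alternative beats it.
(Checking all 256 profiles: 65 have a profitable deviation, 191 do not.)

65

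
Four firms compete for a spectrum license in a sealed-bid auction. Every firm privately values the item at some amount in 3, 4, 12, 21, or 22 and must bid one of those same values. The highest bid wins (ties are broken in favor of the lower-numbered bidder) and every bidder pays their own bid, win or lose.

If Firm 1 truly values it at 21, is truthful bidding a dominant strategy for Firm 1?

Consider the case where Firm 2 bids 3, Firm 3 bids 3 and Firm 4 bids 3.
Truthful bid 21: wins, pays 21, utility 21 - 21 = 0.
Bid 3 instead: wins, pays 3, utility 21 - 3 = 18.
Since 18 > 0, bidding 3 is strictly better here, so truthful bidding is not dominant.

No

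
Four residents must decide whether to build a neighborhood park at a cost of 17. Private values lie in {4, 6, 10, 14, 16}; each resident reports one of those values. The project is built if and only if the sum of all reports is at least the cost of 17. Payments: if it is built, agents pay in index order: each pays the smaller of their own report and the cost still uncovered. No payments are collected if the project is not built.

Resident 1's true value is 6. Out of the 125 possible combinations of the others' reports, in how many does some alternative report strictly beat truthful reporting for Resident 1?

124

Others report (4, 4, 6): truth gives 0; report 4 gives 2 > 0. Violating.
Others report (4, 4, 10): truth gives 0; report 4 gives 2 > 0. Violating.
Others report (4, 4, 14): truth gives 0; report 4 gives 2 > 0. Violating.
Others report (4, 4, 16): truth gives 0; report 4 gives 2 > 0. Violating.
Others report (4, 4, 4): truth gives 0; no alternative beats it.
(Checking all 125 profiles: 124 have a profitable deviation, 1 does not.)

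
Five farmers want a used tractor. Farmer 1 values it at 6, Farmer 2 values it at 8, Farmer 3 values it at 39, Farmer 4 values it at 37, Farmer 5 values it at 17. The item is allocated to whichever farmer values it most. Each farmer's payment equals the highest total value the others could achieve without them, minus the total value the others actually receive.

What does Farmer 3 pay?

Farmer 3 has the highest value and receives the item.
Without Farmer 3, the item would go to the next-highest value, 37, so the others could achieve 37.
With Farmer 3 present and winning, the others receive nothing, so their total is 0.
Payment = 37 - 0 = 37.

37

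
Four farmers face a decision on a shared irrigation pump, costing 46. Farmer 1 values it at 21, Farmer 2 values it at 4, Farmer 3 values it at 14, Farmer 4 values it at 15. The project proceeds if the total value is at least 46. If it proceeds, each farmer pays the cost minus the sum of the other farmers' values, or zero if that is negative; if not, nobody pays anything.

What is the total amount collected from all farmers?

26

Total value 54 ≥ cost 46, so it is built.
Farmer 1: others sum to 33; max(0, 46 - 33) = 13.
Farmer 2: others sum to 50; max(0, 46 - 50) = 0.
Farmer 3: others sum to 40; max(0, 46 - 40) = 6.
Farmer 4: others sum to 39; max(0, 46 - 39) = 7.
Total collected = 13 + 0 + 6 + 7 = 26.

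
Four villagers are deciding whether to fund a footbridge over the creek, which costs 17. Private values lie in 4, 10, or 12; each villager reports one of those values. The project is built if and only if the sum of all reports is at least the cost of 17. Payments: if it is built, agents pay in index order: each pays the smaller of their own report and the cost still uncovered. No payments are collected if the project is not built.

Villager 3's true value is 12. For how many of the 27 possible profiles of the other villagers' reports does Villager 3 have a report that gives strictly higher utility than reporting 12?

2

Others report (4, 4, 10): truth gives 3; report 4 gives 8 > 3. Violating.
Others report (4, 4, 12): truth gives 3; report 4 gives 8 > 3. Violating.
Others report (4, 4, 4): truth gives 3; no alternative beats it.
Others report (4, 10, 4): truth gives 9; no alternative beats it.
(Checking all 27 profiles: 2 have a profitable deviation, 25 do not.)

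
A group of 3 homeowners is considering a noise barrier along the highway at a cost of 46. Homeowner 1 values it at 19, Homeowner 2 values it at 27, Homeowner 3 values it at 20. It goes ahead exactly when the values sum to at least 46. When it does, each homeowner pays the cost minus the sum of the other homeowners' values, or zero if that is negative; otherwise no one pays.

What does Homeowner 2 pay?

7

Total value 66 ≥ cost 46, so the project is built.
The other homeowners' values sum to 39.
Cost minus that sum is 46 - 39 = 7.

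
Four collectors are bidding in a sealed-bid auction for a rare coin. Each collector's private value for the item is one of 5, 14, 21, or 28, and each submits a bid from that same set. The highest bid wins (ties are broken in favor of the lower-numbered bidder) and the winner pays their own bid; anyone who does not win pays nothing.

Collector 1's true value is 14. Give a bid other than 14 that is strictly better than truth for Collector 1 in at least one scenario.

5

Suppose Collector 2 bids 5, Collector 3 bids 5 and Collector 4 bids 5.
Bid 14: wins, pays 14, utility 14 - 14 = 0.
Bid 5: wins, pays 5, utility 14 - 5 = 9.
So bidding 5 beats truth here (9 > 0).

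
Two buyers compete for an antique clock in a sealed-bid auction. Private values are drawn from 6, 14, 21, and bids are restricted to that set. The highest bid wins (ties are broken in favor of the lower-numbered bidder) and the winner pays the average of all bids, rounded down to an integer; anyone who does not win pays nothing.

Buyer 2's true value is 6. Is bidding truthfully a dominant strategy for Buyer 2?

Yes

Check each profile of the others' bids and compare truth against every alternative bid.
Others bid (6): truth gives 0, best alternative gives -4.
Others bid (14): truth gives 0, best alternative gives 0.
Others bid (21): truth gives 0, best alternative gives 0.
In every case the truthful bid is at least as good as any alternative, so it is a dominant strategy.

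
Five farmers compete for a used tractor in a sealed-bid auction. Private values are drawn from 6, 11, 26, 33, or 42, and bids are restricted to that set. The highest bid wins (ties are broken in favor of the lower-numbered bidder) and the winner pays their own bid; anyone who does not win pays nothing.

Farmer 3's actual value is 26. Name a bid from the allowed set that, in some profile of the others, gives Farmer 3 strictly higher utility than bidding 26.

Suppose Farmer 1 bids 6, Farmer 2 bids 6, Farmer 4 bids 6 and Farmer 5 bids 6.
Bid 26: wins, pays 26, utility 26 - 26 = 0.
Bid 11: wins, pays 11, utility 26 - 11 = 15.
So bidding 11 beats truth here (15 > 0).

11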